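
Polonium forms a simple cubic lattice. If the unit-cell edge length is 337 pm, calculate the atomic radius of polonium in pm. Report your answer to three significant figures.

169 pm

In a simple cubic lattice, atoms touch along the cell edge, so a = 2r.
r = a/2 = 337/2 = 169 pm.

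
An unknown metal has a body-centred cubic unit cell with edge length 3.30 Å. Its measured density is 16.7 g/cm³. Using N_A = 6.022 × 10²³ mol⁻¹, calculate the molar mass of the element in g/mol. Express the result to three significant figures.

A BCC cell has Z = 2 atoms; a = 3.300 × 10^-8 cm.
M = ρ·N_A·a³/Z = 16.7 × 6.022 × 10²³ × 3.594 × 10^-23 / 2 = 181 g/mol.

181 g/mol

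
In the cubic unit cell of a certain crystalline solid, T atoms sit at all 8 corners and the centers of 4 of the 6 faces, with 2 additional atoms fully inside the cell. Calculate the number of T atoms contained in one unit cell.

Corner atoms are shared by 8 cells (1/8 each), face atoms by 2 (1/2 each), interior atoms are unshared.
Net atoms = 8 × 1/8 + 4 × 1/2 + 2 = 1 + 2 + 2 = 5.

5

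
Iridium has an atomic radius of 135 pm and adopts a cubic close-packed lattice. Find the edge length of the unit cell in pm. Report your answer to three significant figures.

382 pm

In an FCC lattice, atoms touch along the face diagonal, so √2·a = 4r.
a = 4r/√2 = 4 × 135 / 1.4142 = 382 pm.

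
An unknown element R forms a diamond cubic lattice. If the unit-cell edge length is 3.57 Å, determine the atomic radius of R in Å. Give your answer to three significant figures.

In a diamond cubic lattice, nearest neighbors lie along the body diagonal with √3·a = 8r.
r = √3·a/8 = 1.7321 × 3.57 / 8 = 0.773 Å.

0.773 Å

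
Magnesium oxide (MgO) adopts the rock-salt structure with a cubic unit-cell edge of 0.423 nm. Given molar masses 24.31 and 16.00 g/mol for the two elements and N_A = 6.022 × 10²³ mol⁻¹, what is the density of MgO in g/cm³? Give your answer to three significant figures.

The rock-salt structure contains Z = 4 formula units per cell; M(MgO) = 24.31 + 16.00 = 40.31 g/mol.
a³ = (4.230 × 10^-8 cm)³ = 7.569 × 10^-23 cm³.
ρ = 4 × 40.31 / (6.022 × 10²³ × 7.569 × 10^-23) = 3.538 g/cm³.

3.54 g/cm³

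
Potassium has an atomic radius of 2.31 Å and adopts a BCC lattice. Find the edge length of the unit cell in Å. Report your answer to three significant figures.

In a BCC lattice, atoms touch along the body diagonal, so √3·a = 4r.
a = 4r/√3 = 4 × 2.31 / 1.7321 = 5.33 Å.

5.33 Å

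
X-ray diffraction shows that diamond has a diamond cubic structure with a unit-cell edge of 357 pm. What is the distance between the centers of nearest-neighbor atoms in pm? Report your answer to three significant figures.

In a diamond cubic structure, nearest neighbors lie along the body diagonal with √3·a = 8r; the nearest-neighbor distance equals 2r = 0.4330·a.
d = 0.4330 × 357 = 155 pm.

155 pm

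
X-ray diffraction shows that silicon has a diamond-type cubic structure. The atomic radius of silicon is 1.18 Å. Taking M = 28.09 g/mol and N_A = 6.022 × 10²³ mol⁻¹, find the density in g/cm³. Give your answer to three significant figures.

2.30 g/cm³

In a diamond cubic lattice, nearest neighbors lie along the body diagonal with √3·a = 8r, giving a = 5.450 Å = 5.450 × 10^-8 cm.
With Z = 8, ρ = Z·M/(N_A·a³) = 8 × 28.09 / (6.022 × 10²³ × 1.619 × 10^-22) = 2.305 g/cm³.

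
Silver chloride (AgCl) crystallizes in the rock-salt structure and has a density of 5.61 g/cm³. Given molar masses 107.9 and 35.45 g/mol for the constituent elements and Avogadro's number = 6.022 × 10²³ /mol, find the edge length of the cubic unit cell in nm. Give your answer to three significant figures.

0.554 nm

M(AgCl) = 143.35 g/mol; Z = 4 formula units per cell.
a³ = Z·M/(N_A·ρ) = 4 × 143.35 / (6.022 × 10²³ × 5.61) = 1.697 × 10^-22 cm³, so a = 5.537 × 10^-8 cm = 0.554 nm.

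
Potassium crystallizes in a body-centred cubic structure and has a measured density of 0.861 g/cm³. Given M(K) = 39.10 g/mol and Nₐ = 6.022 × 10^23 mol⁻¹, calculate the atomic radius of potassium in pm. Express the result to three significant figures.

For a BCC cell (Z = 2), a³ = Z·M/(N_A·ρ) = 2 × 39.10 / (6.022 × 10²³ × 0.8610) = 1.508 × 10^-22 cm³, so a = 5.323 × 10^-8 cm = 532.3 pm.
Atoms touch along the body diagonal, so √3·a = 4r, so r = 0.4330 × a = 230 pm.

230 pm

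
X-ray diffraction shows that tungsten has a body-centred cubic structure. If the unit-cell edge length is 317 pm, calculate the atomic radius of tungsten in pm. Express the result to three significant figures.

137 pm

In a BCC lattice, atoms touch along the body diagonal, so √3·a = 4r.
r = √3·a/4 = 1.7321 × 317 / 4 = 137 pm.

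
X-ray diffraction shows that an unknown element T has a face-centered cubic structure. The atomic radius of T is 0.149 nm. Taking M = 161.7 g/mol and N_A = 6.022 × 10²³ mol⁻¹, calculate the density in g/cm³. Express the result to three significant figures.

In an FCC lattice, atoms touch along the face diagonal, so √2·a = 4r, giving a = 0.4214 nm = 4.214 × 10^-8 cm.
With Z = 4, ρ = Z·M/(N_A·a³) = 4 × 161.7 / (6.022 × 10²³ × 7.485 × 10^-23) = 14.35 g/cm³.

14.3 g/cm³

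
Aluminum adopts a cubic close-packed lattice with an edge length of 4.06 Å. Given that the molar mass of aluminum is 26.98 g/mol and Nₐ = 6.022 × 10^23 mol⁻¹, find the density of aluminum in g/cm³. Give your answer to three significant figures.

2.68 g/cm³

An FCC unit cell contains Z = 4 atoms.
Cell volume: a³ = (4.06 Å)³ = (4.060 × 10^-8 cm)³ = 6.692 × 10^-23 cm³.
ρ = Z·M/(N_A·a³) = 4 × 26.98 / (6.022 × 10²³ × 6.692 × 10^-23) = 2.678 g/cm³.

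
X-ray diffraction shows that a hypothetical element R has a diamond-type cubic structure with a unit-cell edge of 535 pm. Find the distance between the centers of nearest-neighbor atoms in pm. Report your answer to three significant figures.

In a diamond cubic structure, nearest neighbors lie along the body diagonal with √3·a = 8r; the nearest-neighbor distance equals 2r = 0.4330·a.
d = 0.4330 × 535 = 232 pm.

232 pm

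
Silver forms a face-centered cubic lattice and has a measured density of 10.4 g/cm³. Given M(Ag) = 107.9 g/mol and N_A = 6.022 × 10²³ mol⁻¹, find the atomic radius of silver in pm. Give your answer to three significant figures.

145 pm

For an FCC cell (Z = 4), a³ = Z·M/(N_A·ρ) = 4 × 107.9 / (6.022 × 10²³ × 10.40) = 6.891 × 10^-23 cm³, so a = 4.100 × 10^-8 cm = 410.0 pm.
Atoms touch along the face diagonal, so √2·a = 4r, so r = 0.3536 × a = 145 pm.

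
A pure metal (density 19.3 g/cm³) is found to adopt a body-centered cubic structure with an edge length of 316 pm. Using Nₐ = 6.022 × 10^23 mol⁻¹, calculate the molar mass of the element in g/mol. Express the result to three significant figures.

183 g/mol

A BCC cell has Z = 2 atoms; a = 3.160 × 10^-8 cm.
M = ρ·N_A·a³/Z = 19.3 × 6.022 × 10²³ × 3.155 × 10^-23 / 2 = 183 g/mol.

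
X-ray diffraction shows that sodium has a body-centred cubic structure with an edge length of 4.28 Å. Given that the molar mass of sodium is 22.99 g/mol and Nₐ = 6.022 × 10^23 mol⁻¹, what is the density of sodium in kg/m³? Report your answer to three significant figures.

974 kg/m³

A BCC unit cell contains Z = 2 atoms.
Cell volume: a³ = (4.28 Å)³ = (4.280 × 10^-8 cm)³ = 7.840 × 10^-23 cm³.
ρ = Z·M/(N_A·a³) = 2 × 22.99 / (6.022 × 10²³ × 7.840 × 10^-23) = 0.9739 g/cm³ = 974 kg/m³.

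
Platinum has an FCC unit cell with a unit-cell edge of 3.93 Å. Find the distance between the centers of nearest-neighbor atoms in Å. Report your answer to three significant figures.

In an FCC structure, atoms touch along the face diagonal, so √2·a = 4r; the nearest-neighbor distance equals 2r = 0.7071·a.
d = 0.7071 × 3.93 = 2.78 Å.

2.78 Å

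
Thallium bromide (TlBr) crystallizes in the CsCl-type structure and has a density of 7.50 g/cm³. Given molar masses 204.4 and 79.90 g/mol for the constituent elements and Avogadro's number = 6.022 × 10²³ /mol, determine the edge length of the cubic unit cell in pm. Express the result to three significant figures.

M(TlBr) = 284.3 g/mol; Z = 1 formula unit per cell.
a³ = Z·M/(N_A·ρ) = 1 × 284.3 / (6.022 × 10²³ × 7.50) = 6.295 × 10^-23 cm³, so a = 3.978 × 10^-8 cm = 398 pm.

398 pm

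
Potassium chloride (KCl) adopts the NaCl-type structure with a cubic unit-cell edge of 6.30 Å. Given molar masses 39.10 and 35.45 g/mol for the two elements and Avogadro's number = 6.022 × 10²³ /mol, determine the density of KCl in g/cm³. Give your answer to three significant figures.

The NaCl-type structure contains Z = 4 formula units per cell; M(KCl) = 39.10 + 35.45 = 74.55 g/mol.
a³ = (6.300 × 10^-8 cm)³ = 2.500 × 10^-22 cm³.
ρ = 4 × 74.55 / (6.022 × 10²³ × 2.500 × 10^-22) = 1.980 g/cm³.

1.98 g/cm³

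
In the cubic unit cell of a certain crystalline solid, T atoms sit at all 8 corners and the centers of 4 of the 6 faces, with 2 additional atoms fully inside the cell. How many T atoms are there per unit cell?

Corner atoms are shared by 8 cells (1/8 each), face atoms by 2 (1/2 each), interior atoms are unshared.
Net atoms = 8 × 1/8 + 4 × 1/2 + 2 = 1 + 2 + 2 = 5.

5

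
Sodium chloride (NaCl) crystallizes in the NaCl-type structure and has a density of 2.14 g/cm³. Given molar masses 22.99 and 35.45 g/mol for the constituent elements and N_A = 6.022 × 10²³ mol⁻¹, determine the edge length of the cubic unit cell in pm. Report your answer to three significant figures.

566 pm

M(NaCl) = 58.44 g/mol; Z = 4 formula units per cell.
a³ = Z·M/(N_A·ρ) = 4 × 58.44 / (6.022 × 10²³ × 2.14) = 1.814 × 10^-22 cm³, so a = 5.661 × 10^-8 cm = 566 pm.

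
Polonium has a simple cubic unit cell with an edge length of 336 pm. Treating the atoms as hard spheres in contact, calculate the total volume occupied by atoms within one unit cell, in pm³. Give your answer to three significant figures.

1.99 × 10^7 pm³

In a simple cubic lattice atoms touch along the cell edge, so a = 2r, so r = 0.5000a = 168.0 pm.
V_atoms = Z × (4/3)πr³ = 1 × (4/3)π × (168.0)³ = 1.99 × 10^7 pm³.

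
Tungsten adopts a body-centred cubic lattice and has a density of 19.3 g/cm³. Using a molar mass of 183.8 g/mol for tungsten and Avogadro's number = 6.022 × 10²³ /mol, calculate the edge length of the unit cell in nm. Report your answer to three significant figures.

0.316 nm

With Z = 2 atoms per BCC cell, a³ = Z·M/(N_A·ρ) = 2 × 183.8 / (6.022 × 10²³ × 19.30 g/cm³) = 3.163 × 10^-23 cm³.
a = (3.163 × 10^-23)^(1/3) = 3.162 × 10^-8 cm = 0.316 nm.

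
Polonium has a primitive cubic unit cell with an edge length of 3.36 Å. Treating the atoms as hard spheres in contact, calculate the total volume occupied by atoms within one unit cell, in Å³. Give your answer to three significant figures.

19.9 Å³

In a simple cubic lattice atoms touch along the cell edge, so a = 2r, so r = 0.5000a = 1.680 Å.
V_atoms = Z × (4/3)πr³ = 1 × (4/3)π × (1.680)³ = 19.9 Å³.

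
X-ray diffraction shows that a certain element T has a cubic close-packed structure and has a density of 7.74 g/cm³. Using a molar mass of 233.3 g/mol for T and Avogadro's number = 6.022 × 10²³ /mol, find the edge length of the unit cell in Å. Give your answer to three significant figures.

5.85 Å

With Z = 4 atoms per FCC cell, a³ = Z·M/(N_A·ρ) = 4 × 233.3 / (6.022 × 10²³ × 7.740 g/cm³) = 2.002 × 10^-22 cm³.
a = (2.002 × 10^-22)^(1/3) = 5.850 × 10^-8 cm = 5.85 Å.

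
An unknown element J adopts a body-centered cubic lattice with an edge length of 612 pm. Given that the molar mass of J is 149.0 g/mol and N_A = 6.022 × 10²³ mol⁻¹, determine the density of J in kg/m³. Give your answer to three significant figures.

2160 kg/m³

A BCC unit cell contains Z = 2 atoms.
Cell volume: a³ = (612 pm)³ = (6.120 × 10^-8 cm)³ = 2.292 × 10^-22 cm³.
ρ = Z·M/(N_A·a³) = 2 × 149.0 / (6.022 × 10²³ × 2.292 × 10^-22) = 2.159 g/cm³ = 2160 kg/m³.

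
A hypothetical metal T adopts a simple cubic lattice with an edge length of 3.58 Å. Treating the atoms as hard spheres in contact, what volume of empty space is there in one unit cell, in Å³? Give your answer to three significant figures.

21.9 Å³

In a simple cubic lattice atoms touch along the cell edge, so a = 2r, so r = 0.5000a = 1.790 Å.
V_cell = a³ = 45.88 Å³; V_atoms = 1 × (4/3)πr³ = 24.02 Å³.
Empty space = 45.88 − 24.02 = 21.9 Å³.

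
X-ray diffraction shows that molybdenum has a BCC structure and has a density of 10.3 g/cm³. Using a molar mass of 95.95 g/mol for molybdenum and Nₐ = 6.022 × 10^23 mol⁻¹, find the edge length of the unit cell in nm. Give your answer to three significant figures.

0.314 nm

With Z = 2 atoms per BCC cell, a³ = Z·M/(N_A·ρ) = 2 × 95.95 / (6.022 × 10²³ × 10.30 g/cm³) = 3.094 × 10^-23 cm³.
a = (3.094 × 10^-23)^(1/3) = 3.139 × 10^-8 cm = 0.314 nm.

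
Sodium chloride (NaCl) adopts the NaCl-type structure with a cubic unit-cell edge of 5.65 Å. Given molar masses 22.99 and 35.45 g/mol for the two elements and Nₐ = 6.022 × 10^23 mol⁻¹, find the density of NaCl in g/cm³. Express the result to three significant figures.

The NaCl-type structure contains Z = 4 formula units per cell; M(NaCl) = 22.99 + 35.45 = 58.44 g/mol.
a³ = (5.650 × 10^-8 cm)³ = 1.804 × 10^-22 cm³.
ρ = 4 × 58.44 / (6.022 × 10²³ × 1.804 × 10^-22) = 2.152 g/cm³.

2.15 g/cm³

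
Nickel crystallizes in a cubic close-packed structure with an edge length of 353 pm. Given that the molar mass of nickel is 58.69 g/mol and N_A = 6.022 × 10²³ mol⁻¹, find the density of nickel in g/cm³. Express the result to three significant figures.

8.86 g/cm³

An FCC unit cell contains Z = 4 atoms.
Cell volume: a³ = (353 pm)³ = (3.530 × 10^-8 cm)³ = 4.399 × 10^-23 cm³.
ρ = Z·M/(N_A·a³) = 4 × 58.69 / (6.022 × 10²³ × 4.399 × 10^-23) = 8.863 g/cm³.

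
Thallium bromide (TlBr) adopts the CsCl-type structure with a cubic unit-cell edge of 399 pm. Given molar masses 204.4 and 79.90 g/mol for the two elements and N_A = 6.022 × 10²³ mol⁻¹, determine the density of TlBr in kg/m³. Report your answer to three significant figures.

7430 kg/m³

The CsCl-type structure contains Z = 1 formula unit per cell; M(TlBr) = 204.4 + 79.90 = 284.3 g/mol.
a³ = (3.990 × 10^-8 cm)³ = 6.352 × 10^-23 cm³.
ρ = 1 × 284.3 / (6.022 × 10²³ × 6.352 × 10^-23) = 7.432 g/cm³ = 7430 kg/m³.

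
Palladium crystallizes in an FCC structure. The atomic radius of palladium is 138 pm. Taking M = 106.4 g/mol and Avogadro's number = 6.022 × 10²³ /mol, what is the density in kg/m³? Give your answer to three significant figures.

11900 kg/m³

In an FCC lattice, atoms touch along the face diagonal, so √2·a = 4r, giving a = 390.3 pm = 3.903 × 10^-8 cm.
With Z = 4, ρ = Z·M/(N_A·a³) = 4 × 106.4 / (6.022 × 10²³ × 5.947 × 10^-23) = 11.88 g/cm³ = 11900 kg/m³.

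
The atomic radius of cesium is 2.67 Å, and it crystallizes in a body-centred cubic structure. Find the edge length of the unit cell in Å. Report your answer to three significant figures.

6.17 Å

In a BCC lattice, atoms touch along the body diagonal, so √3·a = 4r.
a = 4r/√3 = 4 × 2.67 / 1.7321 = 6.17 Å.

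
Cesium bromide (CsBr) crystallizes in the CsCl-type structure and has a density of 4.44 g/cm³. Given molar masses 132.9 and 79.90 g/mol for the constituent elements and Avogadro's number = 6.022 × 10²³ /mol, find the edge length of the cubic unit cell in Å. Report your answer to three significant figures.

M(CsBr) = 212.8 g/mol; Z = 1 formula unit per cell.
a³ = Z·M/(N_A·ρ) = 1 × 212.8 / (6.022 × 10²³ × 4.44) = 7.959 × 10^-23 cm³, so a = 4.301 × 10^-8 cm = 4.30 Å.

4.30 Å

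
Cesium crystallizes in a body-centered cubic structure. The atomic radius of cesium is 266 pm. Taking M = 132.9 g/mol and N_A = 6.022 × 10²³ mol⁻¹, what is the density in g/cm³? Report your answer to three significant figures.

In a BCC lattice, atoms touch along the body diagonal, so √3·a = 4r, giving a = 614.3 pm = 6.143 × 10^-8 cm.
With Z = 2, ρ = Z·M/(N_A·a³) = 2 × 132.9 / (6.022 × 10²³ × 2.318 × 10^-22) = 1.904 g/cm³.

1.90 g/cm³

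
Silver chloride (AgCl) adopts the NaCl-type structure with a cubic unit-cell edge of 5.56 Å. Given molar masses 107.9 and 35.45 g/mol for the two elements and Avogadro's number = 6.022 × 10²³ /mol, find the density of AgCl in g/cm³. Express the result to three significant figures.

The NaCl-type structure contains Z = 4 formula units per cell; M(AgCl) = 107.9 + 35.45 = 143.35 g/mol.
a³ = (5.560 × 10^-8 cm)³ = 1.719 × 10^-22 cm³.
ρ = 4 × 143.35 / (6.022 × 10²³ × 1.719 × 10^-22) = 5.540 g/cm³.

5.54 g/cm³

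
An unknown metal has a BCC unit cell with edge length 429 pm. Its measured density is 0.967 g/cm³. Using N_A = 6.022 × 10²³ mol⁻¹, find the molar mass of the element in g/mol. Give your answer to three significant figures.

23.0 g/mol

A BCC cell has Z = 2 atoms; a = 4.290 × 10^-8 cm.
M = ρ·N_A·a³/Z = 0.967 × 6.022 × 10²³ × 7.895 × 10^-23 / 2 = 23.0 g/mol.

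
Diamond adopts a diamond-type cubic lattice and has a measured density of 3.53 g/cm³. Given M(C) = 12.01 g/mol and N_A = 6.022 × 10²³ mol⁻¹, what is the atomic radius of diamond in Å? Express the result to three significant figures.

0.771 Å

For a diamond cubic cell (Z = 8), a³ = Z·M/(N_A·ρ) = 8 × 12.01 / (6.022 × 10²³ × 3.530) = 4.520 × 10^-23 cm³, so a = 3.562 × 10^-8 cm = 3.562 Å.
Nearest neighbors lie along the body diagonal with √3·a = 8r, so r = 0.2165 × a = 0.771 Å.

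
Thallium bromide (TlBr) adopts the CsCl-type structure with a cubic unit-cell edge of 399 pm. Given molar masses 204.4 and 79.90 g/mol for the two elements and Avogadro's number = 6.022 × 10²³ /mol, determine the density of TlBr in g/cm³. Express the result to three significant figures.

The CsCl-type structure contains Z = 1 formula unit per cell; M(TlBr) = 204.4 + 79.90 = 284.3 g/mol.
a³ = (3.990 × 10^-8 cm)³ = 6.352 × 10^-23 cm³.
ρ = 1 × 284.3 / (6.022 × 10²³ × 6.352 × 10^-23) = 7.432 g/cm³.

7.43 g/cm³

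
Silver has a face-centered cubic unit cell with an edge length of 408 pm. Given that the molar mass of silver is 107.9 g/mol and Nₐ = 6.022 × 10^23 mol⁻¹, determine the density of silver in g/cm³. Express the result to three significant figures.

10.6 g/cm³

An FCC unit cell contains Z = 4 atoms.
Cell volume: a³ = (408 pm)³ = (4.080 × 10^-8 cm)³ = 6.792 × 10^-23 cm³.
ρ = Z·M/(N_A·a³) = 4 × 107.9 / (6.022 × 10²³ × 6.792 × 10^-23) = 10.55 g/cm³.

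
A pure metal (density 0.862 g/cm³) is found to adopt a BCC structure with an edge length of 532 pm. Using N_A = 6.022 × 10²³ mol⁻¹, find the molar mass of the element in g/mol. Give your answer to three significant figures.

A BCC cell has Z = 2 atoms; a = 5.320 × 10^-8 cm.
M = ρ·N_A·a³/Z = 0.862 × 6.022 × 10²³ × 1.506 × 10^-22 / 2 = 39.1 g/mol.

39.1 g/mol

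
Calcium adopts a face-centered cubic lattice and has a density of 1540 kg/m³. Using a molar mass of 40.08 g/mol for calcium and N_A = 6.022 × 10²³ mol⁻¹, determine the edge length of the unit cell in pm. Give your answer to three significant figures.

557 pm

With Z = 4 atoms per FCC cell, a³ = Z·M/(N_A·ρ) = 4 × 40.08 / (6.022 × 10²³ × 1.540 g/cm³) = 1.729 × 10^-22 cm³.
a = (1.729 × 10^-22)^(1/3) = 5.571 × 10^-8 cm = 557 pm.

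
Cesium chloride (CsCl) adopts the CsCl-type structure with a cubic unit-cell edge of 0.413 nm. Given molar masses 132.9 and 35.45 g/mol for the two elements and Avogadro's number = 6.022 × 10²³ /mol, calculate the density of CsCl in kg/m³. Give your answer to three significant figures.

The CsCl-type structure contains Z = 1 formula unit per cell; M(CsCl) = 132.9 + 35.45 = 168.35 g/mol.
a³ = (4.130 × 10^-8 cm)³ = 7.044 × 10^-23 cm³.
ρ = 1 × 168.35 / (6.022 × 10²³ × 7.044 × 10^-23) = 3.968 g/cm³ = 3970 kg/m³.

3970 kg/m³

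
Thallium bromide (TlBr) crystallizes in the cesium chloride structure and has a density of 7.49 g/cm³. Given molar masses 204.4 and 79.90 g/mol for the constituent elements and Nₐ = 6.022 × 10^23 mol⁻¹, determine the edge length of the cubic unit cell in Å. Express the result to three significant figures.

3.98 Å

M(TlBr) = 284.3 g/mol; Z = 1 formula unit per cell.
a³ = Z·M/(N_A·ρ) = 1 × 284.3 / (6.022 × 10²³ × 7.49) = 6.303 × 10^-23 cm³, so a = 3.980 × 10^-8 cm = 3.98 Å.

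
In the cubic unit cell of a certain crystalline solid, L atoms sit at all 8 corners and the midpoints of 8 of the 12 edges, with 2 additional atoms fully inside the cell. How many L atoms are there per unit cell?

Corner atoms are shared by 8 cells (1/8 each), edge atoms by 4 (1/4 each), interior atoms are unshared.
Net atoms = 8 × 1/8 + 8 × 1/4 + 2 = 1 + 2 + 2 = 5.

5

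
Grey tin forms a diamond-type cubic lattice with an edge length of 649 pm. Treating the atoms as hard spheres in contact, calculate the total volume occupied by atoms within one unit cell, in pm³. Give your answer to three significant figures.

In a diamond cubic lattice nearest neighbors lie along the body diagonal with √3·a = 8r, so r = 0.2165a = 140.5 pm.
V_atoms = Z × (4/3)πr³ = 8 × (4/3)π × (140.5)³ = 9.30 × 10^7 pm³.

9.30 × 10^7 pm³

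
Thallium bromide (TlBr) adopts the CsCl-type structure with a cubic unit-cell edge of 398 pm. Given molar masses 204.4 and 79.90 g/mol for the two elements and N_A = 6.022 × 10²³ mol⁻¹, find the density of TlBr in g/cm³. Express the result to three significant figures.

7.49 g/cm³

The CsCl-type structure contains Z = 1 formula unit per cell; M(TlBr) = 204.4 + 79.90 = 284.3 g/mol.
a³ = (3.980 × 10^-8 cm)³ = 6.304 × 10^-23 cm³.
ρ = 1 × 284.3 / (6.022 × 10²³ × 6.304 × 10^-23) = 7.488 g/cm³.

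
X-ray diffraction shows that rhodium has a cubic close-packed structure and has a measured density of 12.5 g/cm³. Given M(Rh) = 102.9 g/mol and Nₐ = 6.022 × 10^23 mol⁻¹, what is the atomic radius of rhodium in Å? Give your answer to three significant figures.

For an FCC cell (Z = 4), a³ = Z·M/(N_A·ρ) = 4 × 102.9 / (6.022 × 10²³ × 12.50) = 5.468 × 10^-23 cm³, so a = 3.796 × 10^-8 cm = 3.796 Å.
Atoms touch along the face diagonal, so √2·a = 4r, so r = 0.3536 × a = 1.34 Å.

1.34 Å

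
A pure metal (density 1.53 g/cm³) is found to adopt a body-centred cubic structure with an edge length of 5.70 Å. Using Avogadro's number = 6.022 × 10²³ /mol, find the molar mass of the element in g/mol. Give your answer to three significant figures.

A BCC cell has Z = 2 atoms; a = 5.700 × 10^-8 cm.
M = ρ·N_A·a³/Z = 1.53 × 6.022 × 10²³ × 1.852 × 10^-22 / 2 = 85.3 g/mol.

85.3 g/mol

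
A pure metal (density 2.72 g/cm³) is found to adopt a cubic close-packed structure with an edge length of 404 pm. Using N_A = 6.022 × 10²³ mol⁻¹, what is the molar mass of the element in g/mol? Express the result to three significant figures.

27.0 g/mol

An FCC cell has Z = 4 atoms; a = 4.040 × 10^-8 cm.
M = ρ·N_A·a³/Z = 2.72 × 6.022 × 10²³ × 6.594 × 10^-23 / 4 = 27.0 g/mol.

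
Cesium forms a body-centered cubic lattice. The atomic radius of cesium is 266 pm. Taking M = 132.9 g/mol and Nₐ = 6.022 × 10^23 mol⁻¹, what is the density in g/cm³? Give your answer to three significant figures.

In a BCC lattice, atoms touch along the body diagonal, so √3·a = 4r, giving a = 614.3 pm = 6.143 × 10^-8 cm.
With Z = 2, ρ = Z·M/(N_A·a³) = 2 × 132.9 / (6.022 × 10²³ × 2.318 × 10^-22) = 1.904 g/cm³.

1.90 g/cm³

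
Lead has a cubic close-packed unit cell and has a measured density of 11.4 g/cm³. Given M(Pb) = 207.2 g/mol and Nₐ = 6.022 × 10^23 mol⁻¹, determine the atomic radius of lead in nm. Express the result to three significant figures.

0.175 nm

For an FCC cell (Z = 4), a³ = Z·M/(N_A·ρ) = 4 × 207.2 / (6.022 × 10²³ × 11.40) = 1.207 × 10^-22 cm³, so a = 4.942 × 10^-8 cm = 0.4942 nm.
Atoms touch along the face diagonal, so √2·a = 4r, so r = 0.3536 × a = 0.175 nm.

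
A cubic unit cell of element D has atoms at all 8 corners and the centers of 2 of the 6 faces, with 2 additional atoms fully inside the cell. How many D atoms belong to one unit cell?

Corner atoms are shared by 8 cells (1/8 each), face atoms by 2 (1/2 each), interior atoms are unshared.
Net atoms = 8 × 1/8 + 2 × 1/2 + 2 = 1 + 1 + 2 = 4.

4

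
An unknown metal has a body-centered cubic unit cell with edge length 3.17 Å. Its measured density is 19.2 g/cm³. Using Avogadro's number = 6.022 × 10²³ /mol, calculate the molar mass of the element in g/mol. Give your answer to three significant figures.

184 g/mol

A BCC cell has Z = 2 atoms; a = 3.170 × 10^-8 cm.
M = ρ·N_A·a³/Z = 19.2 × 6.022 × 10²³ × 3.186 × 10^-23 / 2 = 184 g/mol.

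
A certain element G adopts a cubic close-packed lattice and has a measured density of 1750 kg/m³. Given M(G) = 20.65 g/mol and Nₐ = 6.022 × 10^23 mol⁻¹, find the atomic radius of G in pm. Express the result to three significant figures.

151 pm

For an FCC cell (Z = 4), a³ = Z·M/(N_A·ρ) = 4 × 20.65 / (6.022 × 10²³ × 1.750) = 7.838 × 10^-23 cm³, so a = 4.280 × 10^-8 cm = 428.0 pm.
Atoms touch along the face diagonal, so √2·a = 4r, so r = 0.3536 × a = 151 pm.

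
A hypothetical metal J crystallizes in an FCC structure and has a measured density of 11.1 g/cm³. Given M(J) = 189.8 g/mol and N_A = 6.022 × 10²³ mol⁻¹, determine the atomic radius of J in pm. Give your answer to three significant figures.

For an FCC cell (Z = 4), a³ = Z·M/(N_A·ρ) = 4 × 189.8 / (6.022 × 10²³ × 11.10) = 1.136 × 10^-22 cm³, so a = 4.843 × 10^-8 cm = 484.3 pm.
Atoms touch along the face diagonal, so √2·a = 4r, so r = 0.3536 × a = 171 pm.

171 pm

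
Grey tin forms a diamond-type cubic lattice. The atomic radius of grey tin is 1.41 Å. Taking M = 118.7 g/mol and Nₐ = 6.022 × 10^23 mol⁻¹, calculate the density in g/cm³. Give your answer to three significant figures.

5.71 g/cm³

In a diamond cubic lattice, nearest neighbors lie along the body diagonal with √3·a = 8r, giving a = 6.513 Å = 6.513 × 10^-8 cm.
With Z = 8, ρ = Z·M/(N_A·a³) = 8 × 118.7 / (6.022 × 10²³ × 2.762 × 10^-22) = 5.709 g/cm³.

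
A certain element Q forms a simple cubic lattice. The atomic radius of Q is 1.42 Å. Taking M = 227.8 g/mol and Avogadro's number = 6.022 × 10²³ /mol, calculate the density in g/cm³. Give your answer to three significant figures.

16.5 g/cm³

In a simple cubic lattice, atoms touch along the cell edge, so a = 2r, giving a = 2.840 Å = 2.840 × 10^-8 cm.
With Z = 1, ρ = Z·M/(N_A·a³) = 1 × 227.8 / (6.022 × 10²³ × 2.291 × 10^-23) = 16.51 g/cm³.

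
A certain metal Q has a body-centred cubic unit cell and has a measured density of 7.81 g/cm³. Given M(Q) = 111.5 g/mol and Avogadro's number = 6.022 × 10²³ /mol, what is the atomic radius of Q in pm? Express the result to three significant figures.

157 pm

For a BCC cell (Z = 2), a³ = Z·M/(N_A·ρ) = 2 × 111.5 / (6.022 × 10²³ × 7.810) = 4.741 × 10^-23 cm³, so a = 3.619 × 10^-8 cm = 361.9 pm.
Atoms touch along the body diagonal, so √3·a = 4r, so r = 0.4330 × a = 157 pm.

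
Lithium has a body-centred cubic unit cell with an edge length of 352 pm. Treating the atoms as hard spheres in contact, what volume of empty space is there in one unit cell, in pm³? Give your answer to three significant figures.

In a BCC lattice atoms touch along the body diagonal, so √3·a = 4r, so r = 0.4330a = 152.4 pm.
V_cell = a³ = 4.361 × 10^7 pm³; V_atoms = 2 × (4/3)πr³ = 2.967 × 10^7 pm³.
Empty space = 4.361 × 10^7 − 2.967 × 10^7 = 1.39 × 10^7 pm³.

1.39 × 10^7 pm³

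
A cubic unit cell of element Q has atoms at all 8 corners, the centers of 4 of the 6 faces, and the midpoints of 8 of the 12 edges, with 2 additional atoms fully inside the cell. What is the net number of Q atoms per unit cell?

Corner atoms are shared by 8 cells (1/8 each), face atoms by 2 (1/2 each), edge atoms by 4 (1/4 each), interior atoms are unshared.
Net atoms = 8 × 1/8 + 4 × 1/2 + 8 × 1/4 + 2 = 1 + 2 + 2 + 2 = 7.

7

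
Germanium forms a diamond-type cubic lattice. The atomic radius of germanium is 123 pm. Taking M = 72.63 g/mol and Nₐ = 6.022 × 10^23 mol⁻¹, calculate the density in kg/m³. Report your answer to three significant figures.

In a diamond cubic lattice, nearest neighbors lie along the body diagonal with √3·a = 8r, giving a = 568.1 pm = 5.681 × 10^-8 cm.
With Z = 8, ρ = Z·M/(N_A·a³) = 8 × 72.63 / (6.022 × 10²³ × 1.834 × 10^-22) = 5.262 g/cm³ = 5260 kg/m³.

5260 kg/m³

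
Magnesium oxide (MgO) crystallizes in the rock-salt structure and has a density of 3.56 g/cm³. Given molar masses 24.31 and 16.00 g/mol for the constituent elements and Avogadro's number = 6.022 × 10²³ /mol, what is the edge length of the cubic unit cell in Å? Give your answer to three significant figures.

4.22 Å

M(MgO) = 40.31 g/mol; Z = 4 formula units per cell.
a³ = Z·M/(N_A·ρ) = 4 × 40.31 / (6.022 × 10²³ × 3.56) = 7.521 × 10^-23 cm³, so a = 4.221 × 10^-8 cm = 4.22 Å.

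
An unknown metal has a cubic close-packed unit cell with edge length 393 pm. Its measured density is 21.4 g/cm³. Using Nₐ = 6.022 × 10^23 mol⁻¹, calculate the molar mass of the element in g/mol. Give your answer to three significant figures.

An FCC cell has Z = 4 atoms; a = 3.930 × 10^-8 cm.
M = ρ·N_A·a³/Z = 21.4 × 6.022 × 10²³ × 6.070 × 10^-23 / 4 = 196 g/mol.

196 g/mol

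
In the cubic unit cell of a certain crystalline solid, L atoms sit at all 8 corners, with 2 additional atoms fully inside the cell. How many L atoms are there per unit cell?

3

Corner atoms are shared by 8 cells (1/8 each), interior atoms are unshared.
Net atoms = 8 × 1/8 + 2 = 1 + 2 = 3.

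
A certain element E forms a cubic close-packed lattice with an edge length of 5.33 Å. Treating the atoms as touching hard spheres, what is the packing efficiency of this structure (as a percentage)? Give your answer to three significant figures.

In an FCC lattice atoms touch along the face diagonal, so √2·a = 4r, so r = 0.3536a = 1.884 Å.
Packing fraction = Z·(4/3)πr³ / a³ = 4 × (4/3)π × (1.884)³ / (5.33)³ = 0.7405 = 74.0%.

74.0%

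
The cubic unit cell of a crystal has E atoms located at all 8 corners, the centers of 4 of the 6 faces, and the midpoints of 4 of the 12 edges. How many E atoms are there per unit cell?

4

Corner atoms are shared by 8 cells (1/8 each), face atoms by 2 (1/2 each), edge atoms by 4 (1/4 each).
Net atoms = 8 × 1/8 + 4 × 1/2 + 4 × 1/4 = 1 + 2 + 1 = 4.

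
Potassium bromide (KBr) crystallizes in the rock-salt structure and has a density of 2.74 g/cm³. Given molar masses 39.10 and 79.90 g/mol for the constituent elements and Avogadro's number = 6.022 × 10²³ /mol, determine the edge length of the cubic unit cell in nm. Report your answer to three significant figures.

M(KBr) = 119.0 g/mol; Z = 4 formula units per cell.
a³ = Z·M/(N_A·ρ) = 4 × 119.0 / (6.022 × 10²³ × 2.74) = 2.885 × 10^-22 cm³, so a = 6.608 × 10^-8 cm = 0.661 nm.

0.661 nm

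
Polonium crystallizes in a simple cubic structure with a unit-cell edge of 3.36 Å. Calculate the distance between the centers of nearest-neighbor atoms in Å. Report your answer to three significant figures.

3.36 Å

In a simple cubic structure, atoms touch along the cell edge, so a = 2r; the nearest-neighbor distance equals 2r = 1.000·a.
d = 1.000 × 3.36 = 3.36 Å.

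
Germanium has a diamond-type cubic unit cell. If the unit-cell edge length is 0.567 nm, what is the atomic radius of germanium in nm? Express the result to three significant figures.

In a diamond cubic lattice, nearest neighbors lie along the body diagonal with √3·a = 8r.
r = √3·a/8 = 1.7321 × 0.567 / 8 = 0.123 nm.

0.123 nm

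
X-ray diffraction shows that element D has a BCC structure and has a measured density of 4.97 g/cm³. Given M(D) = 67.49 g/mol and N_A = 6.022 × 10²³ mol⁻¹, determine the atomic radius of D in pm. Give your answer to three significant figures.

For a BCC cell (Z = 2), a³ = Z·M/(N_A·ρ) = 2 × 67.49 / (6.022 × 10²³ × 4.970) = 4.510 × 10^-23 cm³, so a = 3.560 × 10^-8 cm = 356.0 pm.
Atoms touch along the body diagonal, so √3·a = 4r, so r = 0.4330 × a = 154 pm.

154 pm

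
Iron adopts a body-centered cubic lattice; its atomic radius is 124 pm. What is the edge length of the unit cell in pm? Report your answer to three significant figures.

In a BCC lattice, atoms touch along the body diagonal, so √3·a = 4r.
a = 4r/√3 = 4 × 124 / 1.7321 = 286 pm.

286 pm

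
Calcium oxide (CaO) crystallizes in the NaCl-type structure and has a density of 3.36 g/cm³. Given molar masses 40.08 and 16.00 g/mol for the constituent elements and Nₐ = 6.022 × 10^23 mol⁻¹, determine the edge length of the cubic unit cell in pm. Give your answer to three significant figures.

M(CaO) = 56.08 g/mol; Z = 4 formula units per cell.
a³ = Z·M/(N_A·ρ) = 4 × 56.08 / (6.022 × 10²³ × 3.36) = 1.109 × 10^-22 cm³, so a = 4.804 × 10^-8 cm = 480 pm.

480 pm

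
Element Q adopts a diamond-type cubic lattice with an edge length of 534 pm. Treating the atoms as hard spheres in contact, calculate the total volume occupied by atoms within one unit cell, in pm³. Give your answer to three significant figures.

5.18 × 10^7 pm³

In a diamond cubic lattice nearest neighbors lie along the body diagonal with √3·a = 8r, so r = 0.2165a = 115.6 pm.
V_atoms = Z × (4/3)πr³ = 8 × (4/3)π × (115.6)³ = 5.18 × 10^7 pm³.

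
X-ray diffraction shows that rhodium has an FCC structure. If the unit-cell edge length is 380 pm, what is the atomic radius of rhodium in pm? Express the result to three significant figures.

134 pm

In an FCC lattice, atoms touch along the face diagonal, so √2·a = 4r.
r = √2·a/4 = 1.4142 × 380 / 4 = 134 pm.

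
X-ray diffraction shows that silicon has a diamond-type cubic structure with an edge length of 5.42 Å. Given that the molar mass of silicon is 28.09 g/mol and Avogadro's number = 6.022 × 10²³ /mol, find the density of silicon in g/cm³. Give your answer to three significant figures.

A diamond cubic unit cell contains Z = 8 atoms.
Cell volume: a³ = (5.42 Å)³ = (5.420 × 10^-8 cm)³ = 1.592 × 10^-22 cm³.
ρ = Z·M/(N_A·a³) = 8 × 28.09 / (6.022 × 10²³ × 1.592 × 10^-22) = 2.344 g/cm³.

2.34 g/cm³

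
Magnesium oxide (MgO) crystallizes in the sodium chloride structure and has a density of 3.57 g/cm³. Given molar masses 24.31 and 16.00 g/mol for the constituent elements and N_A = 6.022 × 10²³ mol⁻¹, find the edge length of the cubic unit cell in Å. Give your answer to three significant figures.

4.22 Å

M(MgO) = 40.31 g/mol; Z = 4 formula units per cell.
a³ = Z·M/(N_A·ρ) = 4 × 40.31 / (6.022 × 10²³ × 3.57) = 7.500 × 10^-23 cm³, so a = 4.217 × 10^-8 cm = 4.22 Å.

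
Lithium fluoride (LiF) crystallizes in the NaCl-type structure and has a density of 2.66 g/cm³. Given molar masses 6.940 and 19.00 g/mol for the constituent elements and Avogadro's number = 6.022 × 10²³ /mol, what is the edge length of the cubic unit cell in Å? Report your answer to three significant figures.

4.02 Å

M(LiF) = 25.94 g/mol; Z = 4 formula units per cell.
a³ = Z·M/(N_A·ρ) = 4 × 25.94 / (6.022 × 10²³ × 2.66) = 6.478 × 10^-23 cm³, so a = 4.016 × 10^-8 cm = 4.02 Å.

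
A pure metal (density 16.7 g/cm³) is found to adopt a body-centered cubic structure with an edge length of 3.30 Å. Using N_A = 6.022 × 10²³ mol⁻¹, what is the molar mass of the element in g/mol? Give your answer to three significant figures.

181 g/mol

A BCC cell has Z = 2 atoms; a = 3.300 × 10^-8 cm.
M = ρ·N_A·a³/Z = 16.7 × 6.022 × 10²³ × 3.594 × 10^-23 / 2 = 181 g/mol.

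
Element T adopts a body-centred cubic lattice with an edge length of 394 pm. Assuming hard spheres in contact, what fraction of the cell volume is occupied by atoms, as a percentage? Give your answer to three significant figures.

68.0%

In a BCC lattice atoms touch along the body diagonal, so √3·a = 4r, so r = 0.4330a = 170.6 pm.
Packing fraction = Z·(4/3)πr³ / a³ = 2 × (4/3)π × (170.6)³ / (394)³ = 0.6802 = 68.0%.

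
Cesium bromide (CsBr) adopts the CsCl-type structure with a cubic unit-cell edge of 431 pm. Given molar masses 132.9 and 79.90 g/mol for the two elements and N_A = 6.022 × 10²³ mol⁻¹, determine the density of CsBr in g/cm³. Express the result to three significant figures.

The CsCl-type structure contains Z = 1 formula unit per cell; M(CsBr) = 132.9 + 79.90 = 212.8 g/mol.
a³ = (4.310 × 10^-8 cm)³ = 8.006 × 10^-23 cm³.
ρ = 1 × 212.8 / (6.022 × 10²³ × 8.006 × 10^-23) = 4.414 g/cm³.

4.41 g/cm³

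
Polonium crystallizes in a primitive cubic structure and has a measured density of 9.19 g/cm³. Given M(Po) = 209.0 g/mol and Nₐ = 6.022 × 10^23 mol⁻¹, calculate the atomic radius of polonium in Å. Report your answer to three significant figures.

1.68 Å

For a simple cubic cell (Z = 1), a³ = Z·M/(N_A·ρ) = 1 × 209.0 / (6.022 × 10²³ × 9.190) = 3.777 × 10^-23 cm³, so a = 3.355 × 10^-8 cm = 3.355 Å.
Atoms touch along the cell edge, so a = 2r, so r = 0.5000 × a = 1.68 Å.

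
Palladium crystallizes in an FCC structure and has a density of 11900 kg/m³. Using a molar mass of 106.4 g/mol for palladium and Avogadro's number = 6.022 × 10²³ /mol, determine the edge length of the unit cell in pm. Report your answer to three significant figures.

390 pm

With Z = 4 atoms per FCC cell, a³ = Z·M/(N_A·ρ) = 4 × 106.4 / (6.022 × 10²³ × 11.90 g/cm³) = 5.939 × 10^-23 cm³.
a = (5.939 × 10^-23)^(1/3) = 3.902 × 10^-8 cm = 390 pm.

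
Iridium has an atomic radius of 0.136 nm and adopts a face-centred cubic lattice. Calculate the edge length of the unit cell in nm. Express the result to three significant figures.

0.385 nm

In an FCC lattice, atoms touch along the face diagonal, so √2·a = 4r.
a = 4r/√2 = 4 × 0.136 / 1.4142 = 0.385 nm.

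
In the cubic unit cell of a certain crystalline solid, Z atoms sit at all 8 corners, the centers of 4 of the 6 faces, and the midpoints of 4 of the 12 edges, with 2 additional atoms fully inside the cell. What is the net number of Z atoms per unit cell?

Corner atoms are shared by 8 cells (1/8 each), face atoms by 2 (1/2 each), edge atoms by 4 (1/4 each), interior atoms are unshared.
Net atoms = 8 × 1/8 + 4 × 1/2 + 4 × 1/4 + 2 = 1 + 2 + 1 + 2 = 6.

6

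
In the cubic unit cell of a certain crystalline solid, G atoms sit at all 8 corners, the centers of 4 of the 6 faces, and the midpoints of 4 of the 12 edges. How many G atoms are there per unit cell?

4

Corner atoms are shared by 8 cells (1/8 each), face atoms by 2 (1/2 each), edge atoms by 4 (1/4 each).
Net atoms = 8 × 1/8 + 4 × 1/2 + 4 × 1/4 = 1 + 2 + 1 = 4.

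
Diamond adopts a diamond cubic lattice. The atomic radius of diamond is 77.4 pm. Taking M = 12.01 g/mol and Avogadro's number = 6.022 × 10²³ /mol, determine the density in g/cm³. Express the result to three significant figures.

In a diamond cubic lattice, nearest neighbors lie along the body diagonal with √3·a = 8r, giving a = 357.5 pm = 3.575 × 10^-8 cm.
With Z = 8, ρ = Z·M/(N_A·a³) = 8 × 12.01 / (6.022 × 10²³ × 4.569 × 10^-23) = 3.492 g/cm³.

3.49 g/cm³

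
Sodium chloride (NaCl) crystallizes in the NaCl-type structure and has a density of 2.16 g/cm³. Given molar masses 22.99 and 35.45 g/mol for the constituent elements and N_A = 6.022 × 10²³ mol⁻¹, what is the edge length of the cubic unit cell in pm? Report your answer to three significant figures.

564 pm

M(NaCl) = 58.44 g/mol; Z = 4 formula units per cell.
a³ = Z·M/(N_A·ρ) = 4 × 58.44 / (6.022 × 10²³ × 2.16) = 1.797 × 10^-22 cm³, so a = 5.643 × 10^-8 cm = 564 pm.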